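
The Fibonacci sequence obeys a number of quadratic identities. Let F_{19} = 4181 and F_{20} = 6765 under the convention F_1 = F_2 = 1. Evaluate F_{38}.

39088169

By the doubling identity F_{2k} = F_k(2F_{k+1} − F_k): F_{38} = 4181·(2·6765 − 4181) = 4181·9349 = 39088169.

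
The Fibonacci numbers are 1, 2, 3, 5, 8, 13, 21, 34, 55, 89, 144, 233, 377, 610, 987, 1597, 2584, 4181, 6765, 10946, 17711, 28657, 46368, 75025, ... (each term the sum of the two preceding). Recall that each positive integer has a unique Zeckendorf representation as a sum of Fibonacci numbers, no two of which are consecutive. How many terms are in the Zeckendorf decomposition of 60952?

Greedy algorithm:
largest Fibonacci ≤ 60952 is 46368; 60952 − 46368 = 14584
largest Fibonacci ≤ 14584 is 10946; 14584 − 10946 = 3638
largest Fibonacci ≤ 3638 is 2584; 3638 − 2584 = 1054
largest Fibonacci ≤ 1054 is 987; 1054 − 987 = 67
largest Fibonacci ≤ 67 is 55; 67 − 55 = 12
largest Fibonacci ≤ 12 is 8; 12 − 8 = 4
largest Fibonacci ≤ 4 is 3; 4 − 3 = 1
largest Fibonacci ≤ 1 is 1; 1 − 1 = 0
60952 = 46368 + 10946 + 2584 + 987 + 55 + 8 + 3 + 1, which has 8 terms.

8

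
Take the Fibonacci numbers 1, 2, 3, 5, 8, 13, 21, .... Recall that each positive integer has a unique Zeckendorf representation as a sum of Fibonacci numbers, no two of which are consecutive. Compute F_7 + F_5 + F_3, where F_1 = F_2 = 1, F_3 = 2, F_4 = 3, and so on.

20

F_7 + F_5 + F_3 = 13 + 5 + 2 = 20.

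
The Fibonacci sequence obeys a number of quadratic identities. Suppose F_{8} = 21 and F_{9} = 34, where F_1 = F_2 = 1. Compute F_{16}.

987

By the doubling identity F_{2k} = F_k(2F_{k+1} − F_k): F_{16} = 21·(2·34 − 21) = 21·47 = 987.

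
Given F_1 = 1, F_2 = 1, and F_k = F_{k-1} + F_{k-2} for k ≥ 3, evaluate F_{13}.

Iterating the recurrence up to F_{7} = 13 and F_{6} = 8:
F_{8} = F_{7} + F_{6} = 13 + 8 = 21
F_{9} = F_{8} + F_{7} = 21 + 13 = 34
F_{10} = F_{9} + F_{8} = 34 + 21 = 55
F_{11} = F_{10} + F_{9} = 55 + 34 = 89
F_{12} = F_{11} + F_{10} = 89 + 55 = 144
F_{13} = F_{12} + F_{11} = 144 + 89 = 233

233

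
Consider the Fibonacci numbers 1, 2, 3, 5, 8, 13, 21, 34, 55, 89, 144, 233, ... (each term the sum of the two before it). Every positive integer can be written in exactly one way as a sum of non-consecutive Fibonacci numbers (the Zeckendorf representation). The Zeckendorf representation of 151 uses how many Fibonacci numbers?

Greedy algorithm:
151 − 144 = 7
7 − 5 = 2
2 − 2 = 0
151 = 144 + 5 + 2, which has 3 terms.

3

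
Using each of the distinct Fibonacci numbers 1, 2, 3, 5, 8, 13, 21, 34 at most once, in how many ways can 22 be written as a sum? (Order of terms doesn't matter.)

3

22 = 21+1 = 13+8+1 = 13+5+3+1 — 3 representations.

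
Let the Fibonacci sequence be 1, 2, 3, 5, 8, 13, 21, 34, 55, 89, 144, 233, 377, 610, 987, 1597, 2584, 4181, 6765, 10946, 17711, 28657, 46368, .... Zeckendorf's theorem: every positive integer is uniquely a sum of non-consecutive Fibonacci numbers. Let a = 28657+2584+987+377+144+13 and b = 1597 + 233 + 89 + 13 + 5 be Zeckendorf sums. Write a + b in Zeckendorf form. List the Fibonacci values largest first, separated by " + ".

The two numbers are 32762 and 1937, so their sum is 34699.
Greedily peel off the largest Fibonacci term at each step:
take 28657 (≤ 34699); 34699 − 28657 = 6042
take 4181 (≤ 6042); 6042 − 4181 = 1861
take 1597 (≤ 1861); 1861 − 1597 = 264
take 233 (≤ 264); 264 − 233 = 31
take 21 (≤ 31); 31 − 21 = 10
take 8 (≤ 10); 10 − 8 = 2
take 2 (≤ 2); 2 − 2 = 0

28657 + 4181 + 1597 + 233 + 21 + 8 + 2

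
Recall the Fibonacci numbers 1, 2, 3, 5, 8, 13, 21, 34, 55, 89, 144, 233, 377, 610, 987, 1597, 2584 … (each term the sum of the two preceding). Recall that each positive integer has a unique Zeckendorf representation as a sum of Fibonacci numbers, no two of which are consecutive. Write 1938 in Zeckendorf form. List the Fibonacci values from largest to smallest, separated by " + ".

Repeatedly subtract the largest Fibonacci number that fits:
take 1597 (≤ 1938); 1938 − 1597 = 341
take 233 (≤ 341); 341 − 233 = 108
take 89 (≤ 108); 108 − 89 = 19
take 13 (≤ 19); 19 − 13 = 6
take 5 (≤ 6); 6 − 5 = 1
take 1 (≤ 1); 1 − 1 = 0
So 1938 = 1597 + 233 + 89 + 13 + 5 + 1, with no two terms consecutive in the sequence.

1597 + 233 + 89 + 13 + 5 + 1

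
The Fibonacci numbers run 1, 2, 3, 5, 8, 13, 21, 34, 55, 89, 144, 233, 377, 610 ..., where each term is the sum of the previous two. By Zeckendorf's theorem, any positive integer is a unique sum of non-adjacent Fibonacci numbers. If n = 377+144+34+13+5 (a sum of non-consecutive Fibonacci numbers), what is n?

377+144+34+13+5 = 573.

573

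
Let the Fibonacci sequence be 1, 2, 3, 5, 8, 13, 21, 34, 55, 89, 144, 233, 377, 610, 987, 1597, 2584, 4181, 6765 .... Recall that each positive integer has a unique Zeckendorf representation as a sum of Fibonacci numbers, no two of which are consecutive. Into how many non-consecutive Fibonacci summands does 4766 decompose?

6

Greedy algorithm:
largest Fibonacci ≤ 4766 is 4181; 4766 − 4181 = 585
largest Fibonacci ≤ 585 is 377; 585 − 377 = 208
largest Fibonacci ≤ 208 is 144; 208 − 144 = 64
largest Fibonacci ≤ 64 is 55; 64 − 55 = 9
largest Fibonacci ≤ 9 is 8; 9 − 8 = 1
largest Fibonacci ≤ 1 is 1; 1 − 1 = 0
4766 = 4181 + 377 + 144 + 55 + 8 + 1, which has 6 terms.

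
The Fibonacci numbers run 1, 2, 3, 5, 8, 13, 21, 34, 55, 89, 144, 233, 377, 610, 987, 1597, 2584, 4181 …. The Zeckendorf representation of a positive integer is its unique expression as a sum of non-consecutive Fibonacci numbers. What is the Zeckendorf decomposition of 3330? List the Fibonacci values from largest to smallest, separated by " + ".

Greedily peel off the largest Fibonacci term at each step:
subtract 2584 from 3330: 746 remains
subtract 610 from 746: 136 remains
subtract 89 from 136: 47 remains
subtract 34 from 47: 13 remains
subtract 13 from 13: 0 remains
So 3330 = 2584 + 610 + 89 + 34 + 13, with no two terms consecutive in the sequence.

2584 + 610 + 89 + 34 + 13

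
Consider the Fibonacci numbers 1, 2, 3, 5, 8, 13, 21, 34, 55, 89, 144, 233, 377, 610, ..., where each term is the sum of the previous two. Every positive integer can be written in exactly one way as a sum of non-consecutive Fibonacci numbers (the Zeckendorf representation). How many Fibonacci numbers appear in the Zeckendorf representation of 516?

5

take 377 (≤ 516); 516 − 377 = 139
take 89 (≤ 139); 139 − 89 = 50
take 34 (≤ 50); 50 − 34 = 16
take 13 (≤ 16); 16 − 13 = 3
take 3 (≤ 3); 3 − 3 = 0
516 = 377 + 89 + 34 + 13 + 3, which has 5 terms.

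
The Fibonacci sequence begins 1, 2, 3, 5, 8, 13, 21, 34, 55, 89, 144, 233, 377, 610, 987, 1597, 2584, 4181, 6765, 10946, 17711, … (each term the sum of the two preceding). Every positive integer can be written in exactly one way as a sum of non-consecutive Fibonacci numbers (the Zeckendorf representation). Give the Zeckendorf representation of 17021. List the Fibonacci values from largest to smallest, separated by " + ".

17021: greatest Fibonacci not exceeding it is 10946, leaving 6075
6075: greatest Fibonacci not exceeding it is 4181, leaving 1894
1894: greatest Fibonacci not exceeding it is 1597, leaving 297
297: greatest Fibonacci not exceeding it is 233, leaving 64
64: greatest Fibonacci not exceeding it is 55, leaving 9
9: greatest Fibonacci not exceeding it is 8, leaving 1
1: greatest Fibonacci not exceeding it is 1, leaving 0
So 17021 = 10946 + 4181 + 1597 + 233 + 55 + 8 + 1, with no two terms consecutive in the sequence.

10946 + 4181 + 1597 + 233 + 55 + 8 + 1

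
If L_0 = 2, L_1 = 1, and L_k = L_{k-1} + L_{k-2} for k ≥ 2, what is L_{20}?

15127

Iterating the recurrence up to L_{16} = 2207 and L_{15} = 1364:
L_{17} = L_{16} + L_{15} = 2207 + 1364 = 3571
L_{18} = L_{17} + L_{16} = 3571 + 2207 = 5778
L_{19} = L_{18} + L_{17} = 5778 + 3571 = 9349
L_{20} = L_{19} + L_{18} = 9349 + 5778 = 15127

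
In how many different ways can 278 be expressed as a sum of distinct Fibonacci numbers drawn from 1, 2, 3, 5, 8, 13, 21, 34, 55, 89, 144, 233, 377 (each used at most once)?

15

Each representation comes from the Zeckendorf form by replacing some F_k with F_{k−1} + F_{k−2} where possible.
278 = 233+34+8+3 = 233+34+8+2+1 = 233+21+13+8+3 = 144+89+34+8+3 = … (11 more), for 15 in all.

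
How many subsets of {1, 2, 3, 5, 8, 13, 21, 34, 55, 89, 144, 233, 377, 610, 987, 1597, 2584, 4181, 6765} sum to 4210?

30

Starting from the Zeckendorf form and repeatedly splitting a term F_k into F_{k−1} + F_{k−2} (when neither is already used) reaches every representation.
4210 = 4181+21+8 = 4181+21+5+3 = 2584+1597+21+8 = … (27 more), for 30 in all.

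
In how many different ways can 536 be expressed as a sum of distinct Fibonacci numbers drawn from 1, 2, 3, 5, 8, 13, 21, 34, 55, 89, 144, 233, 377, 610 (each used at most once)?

536 = 377+144+13+2 = 377+144+8+5+2 = 377+89+55+13+2 = 377+89+55+8+5+2 = 377+89+34+21+13+2 = … (5 more), for 10 in all.

10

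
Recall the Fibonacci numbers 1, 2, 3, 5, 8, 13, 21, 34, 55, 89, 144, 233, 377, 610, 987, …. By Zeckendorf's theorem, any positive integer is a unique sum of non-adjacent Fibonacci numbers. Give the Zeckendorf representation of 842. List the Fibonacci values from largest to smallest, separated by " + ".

Greedily peel off the largest Fibonacci term at each step:
842 − 610 = 232
232 − 144 = 88
88 − 55 = 33
33 − 21 = 12
12 − 8 = 4
4 − 3 = 1
1 − 1 = 0
So 842 = 610 + 144 + 55 + 21 + 8 + 3 + 1, with no two terms consecutive in the sequence.

610 + 144 + 55 + 21 + 8 + 3 + 1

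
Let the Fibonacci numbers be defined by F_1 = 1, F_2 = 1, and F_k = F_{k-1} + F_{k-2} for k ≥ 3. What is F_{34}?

5702887

Iterating the recurrence up to F_{28} = 317811 and F_{27} = 196418:
F_{29} = F_{28} + F_{27} = 317811 + 196418 = 514229
F_{30} = F_{29} + F_{28} = 514229 + 317811 = 832040
F_{31} = F_{30} + F_{29} = 832040 + 514229 = 1346269
F_{32} = F_{31} + F_{30} = 1346269 + 832040 = 2178309
F_{33} = F_{32} + F_{31} = 2178309 + 1346269 = 3524578
F_{34} = F_{33} + F_{32} = 3524578 + 2178309 = 5702887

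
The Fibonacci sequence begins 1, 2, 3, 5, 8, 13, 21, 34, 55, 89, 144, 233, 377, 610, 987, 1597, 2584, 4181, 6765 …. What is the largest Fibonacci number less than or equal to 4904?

4181

4181 ≤ 4904 < 6765, so the largest Fibonacci number not exceeding 4904 is 4181.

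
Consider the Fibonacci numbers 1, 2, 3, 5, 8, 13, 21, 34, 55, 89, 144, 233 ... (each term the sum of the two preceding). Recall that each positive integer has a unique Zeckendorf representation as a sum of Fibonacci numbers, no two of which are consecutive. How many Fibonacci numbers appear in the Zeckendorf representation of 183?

Greedy algorithm:
144 ≤ 183 < 233, so take 144; remainder 39
34 ≤ 39 < 55, so take 34; remainder 5
5 ≤ 5 < 8, so take 5; remainder 0
183 = 144 + 34 + 5, which has 3 terms.

3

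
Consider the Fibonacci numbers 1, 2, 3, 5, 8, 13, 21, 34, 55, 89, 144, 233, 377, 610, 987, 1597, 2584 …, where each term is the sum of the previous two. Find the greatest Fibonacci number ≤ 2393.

1597

1597 ≤ 2393 < 2584, so the largest Fibonacci number not exceeding 2393 is 1597.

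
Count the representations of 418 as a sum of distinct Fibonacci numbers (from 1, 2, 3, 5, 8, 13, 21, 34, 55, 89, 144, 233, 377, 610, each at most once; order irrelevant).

6

Each representation comes from the Zeckendorf form by replacing some F_k with F_{k−1} + F_{k−2} where possible.
418 = 377+34+5+2 = 377+21+13+5+2 = 233+144+34+5+2 = 233+144+21+13+5+2 = … (2 more), for 6 in all.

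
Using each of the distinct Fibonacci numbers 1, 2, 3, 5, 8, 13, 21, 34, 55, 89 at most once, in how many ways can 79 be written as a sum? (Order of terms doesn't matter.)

8

79 = 55+21+3 = 55+21+2+1 = 55+13+8+3 = 55+13+8+2+1 = 34+21+13+8+3 = … (3 more), for 8 in all.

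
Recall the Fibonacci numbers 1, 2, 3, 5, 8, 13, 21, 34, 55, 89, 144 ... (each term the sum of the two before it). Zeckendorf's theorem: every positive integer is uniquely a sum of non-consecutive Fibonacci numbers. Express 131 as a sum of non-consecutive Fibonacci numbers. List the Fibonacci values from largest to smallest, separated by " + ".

89 + 34 + 8

Greedy algorithm:
largest Fibonacci ≤ 131 is 89; 131 − 89 = 42
largest Fibonacci ≤ 42 is 34; 42 − 34 = 8
largest Fibonacci ≤ 8 is 8; 8 − 8 = 0
So 131 = 89 + 34 + 8, with no two terms consecutive in the sequence.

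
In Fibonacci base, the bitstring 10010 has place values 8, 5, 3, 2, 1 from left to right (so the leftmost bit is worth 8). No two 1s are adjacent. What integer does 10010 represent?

10

Summing the place values of the 1 bits: 8 + 2 = 10.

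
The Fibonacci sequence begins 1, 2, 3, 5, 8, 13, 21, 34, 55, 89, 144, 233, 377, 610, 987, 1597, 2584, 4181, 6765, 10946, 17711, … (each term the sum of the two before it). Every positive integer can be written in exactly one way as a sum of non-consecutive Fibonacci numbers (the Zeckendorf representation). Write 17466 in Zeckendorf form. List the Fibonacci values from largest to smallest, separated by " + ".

subtract 10946 from 17466: 6520 remains
subtract 4181 from 6520: 2339 remains
subtract 1597 from 2339: 742 remains
subtract 610 from 742: 132 remains
subtract 89 from 132: 43 remains
subtract 34 from 43: 9 remains
subtract 8 from 9: 1 remains
subtract 1 from 1: 0 remains
So 17466 = 10946 + 4181 + 1597 + 610 + 89 + 34 + 8 + 1, with no two terms consecutive in the sequence.

10946 + 4181 + 1597 + 610 + 89 + 34 + 8 + 1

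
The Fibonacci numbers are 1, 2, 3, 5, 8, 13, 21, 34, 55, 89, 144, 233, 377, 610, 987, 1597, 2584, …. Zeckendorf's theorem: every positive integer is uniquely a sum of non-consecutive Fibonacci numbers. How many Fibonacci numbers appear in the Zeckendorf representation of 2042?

4

Greedily peel off the largest Fibonacci term at each step:
2042: greatest Fibonacci not exceeding it is 1597, leaving 445
445: greatest Fibonacci not exceeding it is 377, leaving 68
68: greatest Fibonacci not exceeding it is 55, leaving 13
13: greatest Fibonacci not exceeding it is 13, leaving 0
2042 = 1597 + 377 + 55 + 13, which has 4 terms.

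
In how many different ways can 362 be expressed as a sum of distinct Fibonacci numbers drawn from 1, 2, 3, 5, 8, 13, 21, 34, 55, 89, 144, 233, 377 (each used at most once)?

Starting from the Zeckendorf form and repeatedly splitting a term F_k into F_{k−1} + F_{k−2} (when neither is already used) reaches every representation.
362 = 233+89+34+5+1 = 233+89+34+3+2+1 = 233+89+21+13+5+1 = 233+89+21+13+3+2+1 = … (7 more), for 11 in all.

11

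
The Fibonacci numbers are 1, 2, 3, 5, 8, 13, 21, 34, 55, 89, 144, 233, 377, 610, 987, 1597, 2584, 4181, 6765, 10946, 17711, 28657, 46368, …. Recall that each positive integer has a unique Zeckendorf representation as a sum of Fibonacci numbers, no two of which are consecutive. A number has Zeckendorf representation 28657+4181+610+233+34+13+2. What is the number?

28657+4181+610+233+34+13+2 = 33730.

33730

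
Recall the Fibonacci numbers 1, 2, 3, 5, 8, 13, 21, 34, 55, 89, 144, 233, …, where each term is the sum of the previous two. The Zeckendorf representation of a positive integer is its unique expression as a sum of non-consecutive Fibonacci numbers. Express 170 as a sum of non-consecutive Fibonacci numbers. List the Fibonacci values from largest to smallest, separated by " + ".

144 + 21 + 5

largest Fibonacci ≤ 170 is 144; 170 − 144 = 26
largest Fibonacci ≤ 26 is 21; 26 − 21 = 5
largest Fibonacci ≤ 5 is 5; 5 − 5 = 0
So 170 = 144 + 21 + 5, with no two terms consecutive in the sequence.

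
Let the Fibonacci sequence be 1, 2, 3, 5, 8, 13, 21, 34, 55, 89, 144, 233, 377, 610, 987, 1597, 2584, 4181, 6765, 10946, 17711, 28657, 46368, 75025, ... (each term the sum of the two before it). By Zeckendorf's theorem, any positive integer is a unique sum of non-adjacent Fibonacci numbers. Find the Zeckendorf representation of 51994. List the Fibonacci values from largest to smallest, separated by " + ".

46368 + 4181 + 987 + 377 + 55 + 21 + 5

51994: greatest Fibonacci not exceeding it is 46368, leaving 5626
5626: greatest Fibonacci not exceeding it is 4181, leaving 1445
1445: greatest Fibonacci not exceeding it is 987, leaving 458
458: greatest Fibonacci not exceeding it is 377, leaving 81
81: greatest Fibonacci not exceeding it is 55, leaving 26
26: greatest Fibonacci not exceeding it is 21, leaving 5
5: greatest Fibonacci not exceeding it is 5, leaving 0
So 51994 = 46368 + 4181 + 987 + 377 + 55 + 21 + 5, with no two terms consecutive in the sequence.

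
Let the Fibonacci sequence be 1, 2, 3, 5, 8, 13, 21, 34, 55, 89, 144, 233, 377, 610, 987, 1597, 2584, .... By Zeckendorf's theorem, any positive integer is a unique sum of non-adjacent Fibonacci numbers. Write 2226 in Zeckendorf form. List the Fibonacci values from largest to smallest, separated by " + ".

1597 + 610 + 13 + 5 + 1

subtract 1597 from 2226: 629 remains
subtract 610 from 629: 19 remains
subtract 13 from 19: 6 remains
subtract 5 from 6: 1 remains
subtract 1 from 1: 0 remains
So 2226 = 1597 + 610 + 13 + 5 + 1, with no two terms consecutive in the sequence.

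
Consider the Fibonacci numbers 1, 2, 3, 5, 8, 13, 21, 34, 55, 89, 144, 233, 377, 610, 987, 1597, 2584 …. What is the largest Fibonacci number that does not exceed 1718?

1597 ≤ 1718 < 2584, so the largest Fibonacci number not exceeding 1718 is 1597.

1597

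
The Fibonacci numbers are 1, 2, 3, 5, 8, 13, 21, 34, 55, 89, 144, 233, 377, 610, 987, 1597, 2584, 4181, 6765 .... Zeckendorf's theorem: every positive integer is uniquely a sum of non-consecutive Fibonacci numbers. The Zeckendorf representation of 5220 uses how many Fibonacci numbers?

5

subtract 4181 from 5220: 1039 remains
subtract 987 from 1039: 52 remains
subtract 34 from 52: 18 remains
subtract 13 from 18: 5 remains
subtract 5 from 5: 0 remains
5220 = 4181 + 987 + 34 + 13 + 5, which has 5 terms.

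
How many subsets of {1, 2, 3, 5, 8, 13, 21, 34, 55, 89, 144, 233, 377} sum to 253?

3

Each representation comes from the Zeckendorf form by replacing some F_k with F_{k−1} + F_{k−2} where possible.
253 = 233+13+5+2 = 144+89+13+5+2 = 144+55+34+13+5+2 — 3 representations.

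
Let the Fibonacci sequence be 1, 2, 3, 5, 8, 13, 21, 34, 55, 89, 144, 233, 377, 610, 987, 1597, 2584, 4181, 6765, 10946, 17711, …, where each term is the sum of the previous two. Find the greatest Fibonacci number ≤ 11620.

10946 ≤ 11620 < 17711, so the largest Fibonacci number not exceeding 11620 is 10946.

10946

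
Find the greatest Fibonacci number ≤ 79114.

75025 ≤ 79114 < 121393, so the largest Fibonacci number not exceeding 79114 is 75025.

75025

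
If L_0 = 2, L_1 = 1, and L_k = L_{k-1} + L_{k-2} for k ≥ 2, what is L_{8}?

47

Iterating the recurrence up to L_{2} = 3 and L_{1} = 1:
L_{3} = L_{2} + L_{1} = 3 + 1 = 4
L_{4} = L_{3} + L_{2} = 4 + 3 = 7
L_{5} = L_{4} + L_{3} = 7 + 4 = 11
L_{6} = L_{5} + L_{4} = 11 + 7 = 18
L_{7} = L_{6} + L_{5} = 18 + 11 = 29
L_{8} = L_{7} + L_{6} = 29 + 18 = 47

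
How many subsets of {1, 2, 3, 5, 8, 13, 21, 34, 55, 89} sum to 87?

Each representation comes from the Zeckendorf form by replacing some F_k with F_{k−1} + F_{k−2} where possible.
87 = 55+21+8+3 = 55+21+8+2+1 = 55+21+5+3+2+1 = … (2 more), for 5 in all.

5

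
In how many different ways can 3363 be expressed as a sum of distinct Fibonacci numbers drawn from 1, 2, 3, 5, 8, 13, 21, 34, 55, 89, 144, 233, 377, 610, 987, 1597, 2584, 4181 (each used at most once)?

Each representation comes from the Zeckendorf form by replacing some F_k with F_{k−1} + F_{k−2} where possible.
3363 = 2584+610+144+21+3+1 = 2584+610+144+13+8+3+1 = 2584+610+89+55+21+3+1 = 2584+377+233+144+21+3+1 = 1597+987+610+144+21+3+1 = … (15 more), for 20 in all.

20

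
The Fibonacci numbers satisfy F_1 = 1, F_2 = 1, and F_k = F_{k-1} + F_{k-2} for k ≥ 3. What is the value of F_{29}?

Iterating the recurrence up to F_{25} = 75025 and F_{24} = 46368:
F_{26} = F_{25} + F_{24} = 75025 + 46368 = 121393
F_{27} = F_{26} + F_{25} = 121393 + 75025 = 196418
F_{28} = F_{27} + F_{26} = 196418 + 121393 = 317811
F_{29} = F_{28} + F_{27} = 317811 + 196418 = 514229

514229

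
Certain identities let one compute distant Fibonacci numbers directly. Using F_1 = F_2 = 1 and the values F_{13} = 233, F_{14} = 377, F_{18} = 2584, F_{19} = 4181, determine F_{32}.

By the addition formula F_{m+n} = F_m F_{n+1} + F_{m−1} F_n with m=19, n=13: F_{32} = 4181·377 + 2584·233 = 1576237 + 602072 = 2178309.

2178309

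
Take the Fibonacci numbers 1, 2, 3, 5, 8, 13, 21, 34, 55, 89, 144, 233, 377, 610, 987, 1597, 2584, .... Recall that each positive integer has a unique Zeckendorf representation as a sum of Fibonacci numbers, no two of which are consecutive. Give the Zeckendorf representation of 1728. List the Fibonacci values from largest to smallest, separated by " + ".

Repeatedly subtract the largest Fibonacci number that fits:
largest Fibonacci ≤ 1728 is 1597; 1728 − 1597 = 131
largest Fibonacci ≤ 131 is 89; 131 − 89 = 42
largest Fibonacci ≤ 42 is 34; 42 − 34 = 8
largest Fibonacci ≤ 8 is 8; 8 − 8 = 0
So 1728 = 1597 + 89 + 34 + 8, with no two terms consecutive in the sequence.

1597 + 89 + 34 + 8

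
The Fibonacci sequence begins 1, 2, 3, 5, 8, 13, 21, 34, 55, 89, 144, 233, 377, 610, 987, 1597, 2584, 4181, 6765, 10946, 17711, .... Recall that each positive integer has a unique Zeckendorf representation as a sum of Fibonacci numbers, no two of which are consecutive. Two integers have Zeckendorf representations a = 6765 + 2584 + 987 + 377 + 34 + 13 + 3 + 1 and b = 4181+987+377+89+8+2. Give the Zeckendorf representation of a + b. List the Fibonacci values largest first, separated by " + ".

10946 + 4181 + 987 + 233 + 55 + 5 + 1

The two numbers are 10764 and 5644, so their sum is 16408.
Greedy algorithm:
take 10946 (≤ 16408); 16408 − 10946 = 5462
take 4181 (≤ 5462); 5462 − 4181 = 1281
take 987 (≤ 1281); 1281 − 987 = 294
take 233 (≤ 294); 294 − 233 = 61
take 55 (≤ 61); 61 − 55 = 6
take 5 (≤ 6); 6 − 5 = 1
take 1 (≤ 1); 1 − 1 = 0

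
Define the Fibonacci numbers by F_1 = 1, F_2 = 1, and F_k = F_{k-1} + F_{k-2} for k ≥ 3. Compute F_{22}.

Iterating the recurrence up to F_{16} = 987 and F_{15} = 610:
F_{17} = F_{16} + F_{15} = 987 + 610 = 1597
F_{18} = F_{17} + F_{16} = 1597 + 987 = 2584
F_{19} = F_{18} + F_{17} = 2584 + 1597 = 4181
F_{20} = F_{19} + F_{18} = 4181 + 2584 = 6765
F_{21} = F_{20} + F_{19} = 6765 + 4181 = 10946
F_{22} = F_{21} + F_{20} = 10946 + 6765 = 17711

17711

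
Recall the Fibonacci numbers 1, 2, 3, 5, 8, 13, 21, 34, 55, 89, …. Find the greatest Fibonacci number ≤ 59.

55 ≤ 59 < 89, so the largest Fibonacci number not exceeding 59 is 55.

55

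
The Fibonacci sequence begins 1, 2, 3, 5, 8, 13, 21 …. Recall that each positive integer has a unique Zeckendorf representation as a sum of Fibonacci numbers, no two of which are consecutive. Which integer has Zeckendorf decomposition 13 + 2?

15

13 + 2 = 15.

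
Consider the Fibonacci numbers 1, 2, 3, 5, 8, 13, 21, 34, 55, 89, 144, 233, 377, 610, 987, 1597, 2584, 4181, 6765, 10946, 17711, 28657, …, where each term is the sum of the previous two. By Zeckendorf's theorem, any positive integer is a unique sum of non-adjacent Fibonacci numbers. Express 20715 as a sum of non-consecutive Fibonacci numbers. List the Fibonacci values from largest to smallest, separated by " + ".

17711 ≤ 20715 < 28657, so take 17711; remainder 3004
2584 ≤ 3004 < 4181, so take 2584; remainder 420
377 ≤ 420 < 610, so take 377; remainder 43
34 ≤ 43 < 55, so take 34; remainder 9
8 ≤ 9 < 13, so take 8; remainder 1
1 ≤ 1 < 2, so take 1; remainder 0
So 20715 = 17711 + 2584 + 377 + 34 + 8 + 1, with no two terms consecutive in the sequence.

17711 + 2584 + 377 + 34 + 8 + 1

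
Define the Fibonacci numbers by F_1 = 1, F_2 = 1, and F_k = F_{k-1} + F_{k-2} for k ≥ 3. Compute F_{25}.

75025

Iterating the recurrence up to F_{18} = 2584 and F_{17} = 1597:
F_{19} = F_{18} + F_{17} = 2584 + 1597 = 4181
F_{20} = F_{19} + F_{18} = 4181 + 2584 = 6765
F_{21} = F_{20} + F_{19} = 6765 + 4181 = 10946
F_{22} = F_{21} + F_{20} = 10946 + 6765 = 17711
F_{23} = F_{22} + F_{21} = 17711 + 10946 = 28657
F_{24} = F_{23} + F_{22} = 28657 + 17711 = 46368
F_{25} = F_{24} + F_{23} = 46368 + 28657 = 75025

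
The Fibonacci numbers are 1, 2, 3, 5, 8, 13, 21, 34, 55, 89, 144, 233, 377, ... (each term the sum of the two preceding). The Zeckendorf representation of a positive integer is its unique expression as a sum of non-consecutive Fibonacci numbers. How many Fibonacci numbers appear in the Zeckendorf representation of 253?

4

253 − 233 = 20
20 − 13 = 7
7 − 5 = 2
2 − 2 = 0
253 = 233 + 13 + 5 + 2, which has 4 terms.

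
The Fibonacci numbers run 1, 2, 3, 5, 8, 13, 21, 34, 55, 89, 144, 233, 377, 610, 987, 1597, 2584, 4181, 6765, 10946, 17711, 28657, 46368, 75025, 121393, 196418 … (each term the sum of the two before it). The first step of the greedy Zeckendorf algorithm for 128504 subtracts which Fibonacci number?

121393 ≤ 128504 < 196418, so the largest Fibonacci number not exceeding 128504 is 121393.

121393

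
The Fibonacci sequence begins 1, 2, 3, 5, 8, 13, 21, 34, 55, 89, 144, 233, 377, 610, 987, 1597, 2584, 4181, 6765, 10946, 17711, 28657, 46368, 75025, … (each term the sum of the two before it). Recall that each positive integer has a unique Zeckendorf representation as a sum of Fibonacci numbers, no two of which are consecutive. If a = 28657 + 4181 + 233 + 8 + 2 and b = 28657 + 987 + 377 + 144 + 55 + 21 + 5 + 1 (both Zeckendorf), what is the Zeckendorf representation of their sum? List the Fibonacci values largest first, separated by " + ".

The two numbers are 33081 and 30247, so their sum is 63328.
Greedily peel off the largest Fibonacci term at each step:
largest Fibonacci ≤ 63328 is 46368; 63328 − 46368 = 16960
largest Fibonacci ≤ 16960 is 10946; 16960 − 10946 = 6014
largest Fibonacci ≤ 6014 is 4181; 6014 − 4181 = 1833
largest Fibonacci ≤ 1833 is 1597; 1833 − 1597 = 236
largest Fibonacci ≤ 236 is 233; 236 − 233 = 3
largest Fibonacci ≤ 3 is 3; 3 − 3 = 0

46368 + 10946 + 4181 + 1597 + 233 + 3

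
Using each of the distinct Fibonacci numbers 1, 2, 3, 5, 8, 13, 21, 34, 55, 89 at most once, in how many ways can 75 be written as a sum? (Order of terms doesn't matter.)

2

75 = 55+13+5+2 = 34+21+13+5+2 — 2 representations.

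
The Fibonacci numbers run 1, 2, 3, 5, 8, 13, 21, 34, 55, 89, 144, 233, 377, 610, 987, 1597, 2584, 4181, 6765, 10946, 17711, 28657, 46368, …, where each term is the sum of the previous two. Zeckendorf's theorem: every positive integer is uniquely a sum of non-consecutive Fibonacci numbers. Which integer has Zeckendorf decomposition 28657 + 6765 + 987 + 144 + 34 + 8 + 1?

28657 + 6765 + 987 + 144 + 34 + 8 + 1 = 36596.

36596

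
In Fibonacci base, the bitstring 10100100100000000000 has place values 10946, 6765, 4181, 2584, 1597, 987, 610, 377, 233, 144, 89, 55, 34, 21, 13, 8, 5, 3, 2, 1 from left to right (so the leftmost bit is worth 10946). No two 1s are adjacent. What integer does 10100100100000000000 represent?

16347

Summing the place values of the 1 bits: 10946 + 4181 + 987 + 233 = 16347.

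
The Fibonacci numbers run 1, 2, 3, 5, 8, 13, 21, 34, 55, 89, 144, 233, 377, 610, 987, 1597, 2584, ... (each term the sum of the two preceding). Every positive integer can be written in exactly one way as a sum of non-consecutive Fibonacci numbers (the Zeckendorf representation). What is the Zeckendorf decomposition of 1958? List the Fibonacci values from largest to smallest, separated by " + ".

Greedy algorithm:
subtract 1597 from 1958: 361 remains
subtract 233 from 361: 128 remains
subtract 89 from 128: 39 remains
subtract 34 from 39: 5 remains
subtract 5 from 5: 0 remains
So 1958 = 1597 + 233 + 89 + 34 + 5, with no two terms consecutive in the sequence.

1597 + 233 + 89 + 34 + 5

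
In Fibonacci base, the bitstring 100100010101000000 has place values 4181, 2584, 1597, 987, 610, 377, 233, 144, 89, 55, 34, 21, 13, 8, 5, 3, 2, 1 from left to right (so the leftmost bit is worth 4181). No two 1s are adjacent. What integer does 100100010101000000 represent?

5388

Summing the place values of the 1 bits: 4181 + 987 + 144 + 55 + 21 = 5388.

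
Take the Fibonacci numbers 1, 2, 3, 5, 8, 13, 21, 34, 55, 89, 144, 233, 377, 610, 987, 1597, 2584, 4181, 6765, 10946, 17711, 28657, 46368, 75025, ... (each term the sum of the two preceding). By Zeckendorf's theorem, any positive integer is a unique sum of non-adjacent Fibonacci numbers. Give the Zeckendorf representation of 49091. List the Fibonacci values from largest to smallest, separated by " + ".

46368 + 2584 + 89 + 34 + 13 + 3

49091: greatest Fibonacci not exceeding it is 46368, leaving 2723
2723: greatest Fibonacci not exceeding it is 2584, leaving 139
139: greatest Fibonacci not exceeding it is 89, leaving 50
50: greatest Fibonacci not exceeding it is 34, leaving 16
16: greatest Fibonacci not exceeding it is 13, leaving 3
3: greatest Fibonacci not exceeding it is 3, leaving 0
So 49091 = 46368 + 2584 + 89 + 34 + 13 + 3, with no two terms consecutive in the sequence.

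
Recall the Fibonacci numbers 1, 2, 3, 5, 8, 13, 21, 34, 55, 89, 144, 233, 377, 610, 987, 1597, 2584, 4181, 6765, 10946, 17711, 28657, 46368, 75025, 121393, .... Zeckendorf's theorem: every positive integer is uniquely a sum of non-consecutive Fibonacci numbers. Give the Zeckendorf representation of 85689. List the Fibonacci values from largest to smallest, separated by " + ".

75025 + 6765 + 2584 + 987 + 233 + 89 + 5 + 1

Repeatedly subtract the largest Fibonacci number that fits:
largest Fibonacci ≤ 85689 is 75025; 85689 − 75025 = 10664
largest Fibonacci ≤ 10664 is 6765; 10664 − 6765 = 3899
largest Fibonacci ≤ 3899 is 2584; 3899 − 2584 = 1315
largest Fibonacci ≤ 1315 is 987; 1315 − 987 = 328
largest Fibonacci ≤ 328 is 233; 328 − 233 = 95
largest Fibonacci ≤ 95 is 89; 95 − 89 = 6
largest Fibonacci ≤ 6 is 5; 6 − 5 = 1
largest Fibonacci ≤ 1 is 1; 1 − 1 = 0
So 85689 = 75025 + 6765 + 2584 + 987 + 233 + 89 + 5 + 1, with no two terms consecutive in the sequence.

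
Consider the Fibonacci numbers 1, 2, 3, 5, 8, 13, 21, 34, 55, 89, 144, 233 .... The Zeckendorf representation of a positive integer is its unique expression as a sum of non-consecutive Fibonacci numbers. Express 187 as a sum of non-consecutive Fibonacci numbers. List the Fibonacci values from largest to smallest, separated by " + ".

144 + 34 + 8 + 1

subtract 144 from 187: 43 remains
subtract 34 from 43: 9 remains
subtract 8 from 9: 1 remains
subtract 1 from 1: 0 remains
So 187 = 144 + 34 + 8 + 1, with no two terms consecutive in the sequence.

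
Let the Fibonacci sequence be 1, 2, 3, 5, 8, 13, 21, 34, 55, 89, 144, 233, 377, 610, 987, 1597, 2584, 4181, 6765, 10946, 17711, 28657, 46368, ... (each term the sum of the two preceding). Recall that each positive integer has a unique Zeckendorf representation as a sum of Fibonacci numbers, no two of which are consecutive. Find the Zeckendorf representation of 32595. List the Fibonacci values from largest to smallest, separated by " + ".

28657 + 2584 + 987 + 233 + 89 + 34 + 8 + 3

Greedily peel off the largest Fibonacci term at each step:
subtract 28657 from 32595: 3938 remains
subtract 2584 from 3938: 1354 remains
subtract 987 from 1354: 367 remains
subtract 233 from 367: 134 remains
subtract 89 from 134: 45 remains
subtract 34 from 45: 11 remains
subtract 8 from 11: 3 remains
subtract 3 from 3: 0 remains
So 32595 = 28657 + 2584 + 987 + 233 + 89 + 34 + 8 + 3, with no two terms consecutive in the sequence.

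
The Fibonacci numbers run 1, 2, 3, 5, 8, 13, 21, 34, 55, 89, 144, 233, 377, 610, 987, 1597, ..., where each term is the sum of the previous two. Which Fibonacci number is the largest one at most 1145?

987 ≤ 1145 < 1597, so the largest Fibonacci number not exceeding 1145 is 987.

987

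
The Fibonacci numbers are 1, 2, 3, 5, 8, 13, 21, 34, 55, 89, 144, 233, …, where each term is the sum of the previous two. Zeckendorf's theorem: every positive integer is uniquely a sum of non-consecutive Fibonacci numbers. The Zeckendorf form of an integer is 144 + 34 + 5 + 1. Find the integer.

144 + 34 + 5 + 1 = 184.

184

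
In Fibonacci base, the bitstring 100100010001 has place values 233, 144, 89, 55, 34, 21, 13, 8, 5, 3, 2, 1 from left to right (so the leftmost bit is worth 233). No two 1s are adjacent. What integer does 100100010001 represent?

297

Summing the place values of the 1 bits: 233 + 55 + 8 + 1 = 297.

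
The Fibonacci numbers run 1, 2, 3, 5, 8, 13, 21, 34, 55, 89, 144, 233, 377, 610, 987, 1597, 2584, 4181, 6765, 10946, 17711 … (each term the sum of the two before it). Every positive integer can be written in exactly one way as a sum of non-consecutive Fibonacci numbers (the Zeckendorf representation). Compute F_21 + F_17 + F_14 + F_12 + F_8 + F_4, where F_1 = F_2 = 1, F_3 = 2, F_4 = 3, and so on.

F_21 + F_17 + F_14 + F_12 + F_8 + F_4 = 10946 + 1597 + 377 + 144 + 21 + 3 = 13088.

13088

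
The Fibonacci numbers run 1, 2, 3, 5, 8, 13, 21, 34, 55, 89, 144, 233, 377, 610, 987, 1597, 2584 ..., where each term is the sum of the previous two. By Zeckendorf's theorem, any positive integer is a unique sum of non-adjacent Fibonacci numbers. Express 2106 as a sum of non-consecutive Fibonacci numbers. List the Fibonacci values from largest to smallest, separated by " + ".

largest Fibonacci ≤ 2106 is 1597; 2106 − 1597 = 509
largest Fibonacci ≤ 509 is 377; 509 − 377 = 132
largest Fibonacci ≤ 132 is 89; 132 − 89 = 43
largest Fibonacci ≤ 43 is 34; 43 − 34 = 9
largest Fibonacci ≤ 9 is 8; 9 − 8 = 1
largest Fibonacci ≤ 1 is 1; 1 − 1 = 0
So 2106 = 1597 + 377 + 89 + 34 + 8 + 1, with no two terms consecutive in the sequence.

1597 + 377 + 89 + 34 + 8 + 1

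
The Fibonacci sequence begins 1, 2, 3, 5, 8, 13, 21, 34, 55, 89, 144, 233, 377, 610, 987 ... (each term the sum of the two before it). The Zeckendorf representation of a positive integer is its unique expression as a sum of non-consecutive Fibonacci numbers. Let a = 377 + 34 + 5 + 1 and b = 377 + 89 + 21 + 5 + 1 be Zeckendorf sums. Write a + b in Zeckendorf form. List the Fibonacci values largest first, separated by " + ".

The two numbers are 417 and 493, so their sum is 910.
Repeatedly subtract the largest Fibonacci number that fits:
subtract 610 from 910: 300 remains
subtract 233 from 300: 67 remains
subtract 55 from 67: 12 remains
subtract 8 from 12: 4 remains
subtract 3 from 4: 1 remains
subtract 1 from 1: 0 remains

610 + 233 + 55 + 8 + 3 + 1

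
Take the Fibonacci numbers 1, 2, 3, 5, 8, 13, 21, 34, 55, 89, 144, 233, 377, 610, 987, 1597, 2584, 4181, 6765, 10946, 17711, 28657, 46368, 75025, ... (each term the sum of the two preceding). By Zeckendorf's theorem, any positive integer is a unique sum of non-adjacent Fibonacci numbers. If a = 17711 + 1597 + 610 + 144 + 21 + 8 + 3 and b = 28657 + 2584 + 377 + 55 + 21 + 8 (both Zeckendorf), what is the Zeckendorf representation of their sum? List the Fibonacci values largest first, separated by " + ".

46368 + 4181 + 987 + 233 + 21 + 5 + 1

The two numbers are 20094 and 31702, so their sum is 51796.
51796: greatest Fibonacci not exceeding it is 46368, leaving 5428
5428: greatest Fibonacci not exceeding it is 4181, leaving 1247
1247: greatest Fibonacci not exceeding it is 987, leaving 260
260: greatest Fibonacci not exceeding it is 233, leaving 27
27: greatest Fibonacci not exceeding it is 21, leaving 6
6: greatest Fibonacci not exceeding it is 5, leaving 1
1: greatest Fibonacci not exceeding it is 1, leaving 0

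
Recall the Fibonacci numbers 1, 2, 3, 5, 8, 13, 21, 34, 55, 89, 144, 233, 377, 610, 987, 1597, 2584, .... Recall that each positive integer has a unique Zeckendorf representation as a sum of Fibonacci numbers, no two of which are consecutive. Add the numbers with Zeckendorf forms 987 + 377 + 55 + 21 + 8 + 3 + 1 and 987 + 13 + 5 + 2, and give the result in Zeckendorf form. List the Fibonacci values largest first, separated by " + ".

1597 + 610 + 233 + 13 + 5 + 1

The two numbers are 1452 and 1007, so their sum is 2459.
Repeatedly subtract the largest Fibonacci number that fits:
2459 − 1597 = 862
862 − 610 = 252
252 − 233 = 19
19 − 13 = 6
6 − 5 = 1
1 − 1 = 0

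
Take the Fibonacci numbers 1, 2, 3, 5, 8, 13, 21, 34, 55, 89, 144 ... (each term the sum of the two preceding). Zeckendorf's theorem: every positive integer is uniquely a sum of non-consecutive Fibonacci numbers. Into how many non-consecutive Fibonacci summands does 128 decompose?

3

89 ≤ 128 < 144, so take 89; remainder 39
34 ≤ 39 < 55, so take 34; remainder 5
5 ≤ 5 < 8, so take 5; remainder 0
128 = 89 + 34 + 5, which has 3 terms.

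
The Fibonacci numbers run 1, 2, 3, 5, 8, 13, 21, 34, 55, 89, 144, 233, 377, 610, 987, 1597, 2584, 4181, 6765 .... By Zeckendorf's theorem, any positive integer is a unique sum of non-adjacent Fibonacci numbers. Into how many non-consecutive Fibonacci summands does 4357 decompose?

Greedily peel off the largest Fibonacci term at each step:
largest Fibonacci ≤ 4357 is 4181; 4357 − 4181 = 176
largest Fibonacci ≤ 176 is 144; 176 − 144 = 32
largest Fibonacci ≤ 32 is 21; 32 − 21 = 11
largest Fibonacci ≤ 11 is 8; 11 − 8 = 3
largest Fibonacci ≤ 3 is 3; 3 − 3 = 0
4357 = 4181 + 144 + 21 + 8 + 3, which has 5 terms.

5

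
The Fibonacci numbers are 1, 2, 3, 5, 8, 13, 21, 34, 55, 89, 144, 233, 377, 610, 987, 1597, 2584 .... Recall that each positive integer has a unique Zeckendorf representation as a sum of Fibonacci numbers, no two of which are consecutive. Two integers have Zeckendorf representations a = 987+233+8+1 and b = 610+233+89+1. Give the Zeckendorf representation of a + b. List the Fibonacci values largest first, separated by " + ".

1597 + 377 + 144 + 34 + 8 + 2

The two numbers are 1229 and 933, so their sum is 2162.
2162 − 1597 = 565
565 − 377 = 188
188 − 144 = 44
44 − 34 = 10
10 − 8 = 2
2 − 2 = 0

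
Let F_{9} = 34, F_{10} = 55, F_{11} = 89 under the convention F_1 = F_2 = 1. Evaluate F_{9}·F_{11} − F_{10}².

34·89 − 55² = 3026 − 3025 = 1. (Cassini's identity: F_{k−1}F_{k+1} − F_k² = (−1)^k.)

1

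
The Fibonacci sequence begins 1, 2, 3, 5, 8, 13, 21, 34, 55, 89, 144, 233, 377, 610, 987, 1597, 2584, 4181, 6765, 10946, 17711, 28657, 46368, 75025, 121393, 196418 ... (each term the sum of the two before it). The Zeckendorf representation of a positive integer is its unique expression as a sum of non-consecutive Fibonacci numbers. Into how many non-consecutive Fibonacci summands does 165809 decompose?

7

121393 ≤ 165809 < 196418, so take 121393; remainder 44416
28657 ≤ 44416 < 46368, so take 28657; remainder 15759
10946 ≤ 15759 < 17711, so take 10946; remainder 4813
4181 ≤ 4813 < 6765, so take 4181; remainder 632
610 ≤ 632 < 987, so take 610; remainder 22
21 ≤ 22 < 34, so take 21; remainder 1
1 ≤ 1 < 2, so take 1; remainder 0
165809 = 121393 + 28657 + 10946 + 4181 + 610 + 21 + 1, which has 7 terms.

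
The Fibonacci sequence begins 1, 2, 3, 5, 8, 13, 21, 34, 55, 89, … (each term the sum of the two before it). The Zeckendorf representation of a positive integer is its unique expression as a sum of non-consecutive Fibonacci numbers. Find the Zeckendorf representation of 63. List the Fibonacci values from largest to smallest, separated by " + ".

55 + 8

Greedy algorithm:
63 − 55 = 8
8 − 8 = 0
So 63 = 55 + 8, with no two terms consecutive in the sequence.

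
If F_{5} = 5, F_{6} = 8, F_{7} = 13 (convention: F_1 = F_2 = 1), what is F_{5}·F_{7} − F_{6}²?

5·13 − 8² = 65 − 64 = 1. (Cassini's identity: F_{k−1}F_{k+1} − F_k² = (−1)^k.)

1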